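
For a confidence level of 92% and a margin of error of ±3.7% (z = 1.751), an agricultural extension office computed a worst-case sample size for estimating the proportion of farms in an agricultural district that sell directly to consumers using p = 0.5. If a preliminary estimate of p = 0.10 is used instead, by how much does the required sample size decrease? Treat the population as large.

358

Conservative (p = 0.5): n = 1.751² × 0.25 / 0.037² ≈ 559.90 → 560.
Using p = 0.10: p(1−p) = 0.0900, so n = 1.751² × 0.0900 / 0.037² ≈ 201.56 → 202.
Reduction: 560 − 202 = 358.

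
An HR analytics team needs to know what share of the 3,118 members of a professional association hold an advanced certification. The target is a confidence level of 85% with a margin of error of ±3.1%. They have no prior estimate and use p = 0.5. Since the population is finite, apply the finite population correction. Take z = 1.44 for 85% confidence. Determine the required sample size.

Unadjusted: n₀ = 1.44² × 0.50 × 0.50 / 0.031² ≈ 539.44, so n₀ = 540.
Finite population correction with N = 3,118: n = n₀ / (1 + (n₀−1)/N) = 540 / (1 + 539/3118) = 540 / 1.1729 ≈ 460.41.
Rounding up, n = 461.

461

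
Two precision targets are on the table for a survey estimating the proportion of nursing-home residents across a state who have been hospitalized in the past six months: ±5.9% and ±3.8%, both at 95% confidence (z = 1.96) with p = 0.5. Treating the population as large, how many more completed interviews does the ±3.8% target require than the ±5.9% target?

390

At ±5.9%: n = 1.96² × 0.2500 / 0.059² ≈ 275.90 → 276.
At ±3.8%: n = 1.96² × 0.2500 / 0.038² ≈ 665.10 → 666.
Additional respondents: 666 − 276 = 390.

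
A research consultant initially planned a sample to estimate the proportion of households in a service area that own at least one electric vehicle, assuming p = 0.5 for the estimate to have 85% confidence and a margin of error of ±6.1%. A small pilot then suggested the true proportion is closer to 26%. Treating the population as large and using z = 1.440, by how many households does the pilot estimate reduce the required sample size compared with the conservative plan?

32

Conservative (p = 0.5): n = 1.440² × 0.25 / 0.061² ≈ 139.32 → 140.
Using p = 0.26: p(1−p) = 0.1924, so n = 1.440² × 0.1924 / 0.061² ≈ 107.22 → 108.
Reduction: 140 − 108 = 32.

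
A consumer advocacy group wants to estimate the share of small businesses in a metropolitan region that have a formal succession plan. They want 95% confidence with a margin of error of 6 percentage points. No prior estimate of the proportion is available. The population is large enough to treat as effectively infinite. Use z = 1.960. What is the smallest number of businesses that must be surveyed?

267

With no prior estimate, use p = 0.5, giving p(1−p) = 0.25.
n = z²·p(1−p)/E² = 1.960² × 0.2500 / 0.060² = 3.8416 × 0.2500 / 0.003600 ≈ 266.78.
Rounding up gives n = 267.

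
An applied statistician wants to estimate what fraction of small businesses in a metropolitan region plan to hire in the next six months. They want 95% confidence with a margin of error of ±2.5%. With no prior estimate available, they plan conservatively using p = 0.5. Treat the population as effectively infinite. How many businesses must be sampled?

1537

For 95% confidence, z = 1.960.
With p = 0.5, p(1−p) = 0.25.
n = z²·p(1−p)/E² = 1.960² × 0.2500 / 0.025² = 3.8416 × 0.2500 / 0.000625 ≈ 1536.64.
Rounding up gives n = 1537.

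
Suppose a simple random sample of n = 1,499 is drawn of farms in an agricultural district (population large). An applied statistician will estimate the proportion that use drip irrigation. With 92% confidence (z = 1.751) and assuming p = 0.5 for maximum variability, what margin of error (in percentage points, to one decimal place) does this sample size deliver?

2.3

SE(p̂) = √[p(1−p)/n] = √[0.2500/1499] = 0.01291.
E = z × SE = 1.751 × 0.01291 = 0.02261, or 2.3 percentage points.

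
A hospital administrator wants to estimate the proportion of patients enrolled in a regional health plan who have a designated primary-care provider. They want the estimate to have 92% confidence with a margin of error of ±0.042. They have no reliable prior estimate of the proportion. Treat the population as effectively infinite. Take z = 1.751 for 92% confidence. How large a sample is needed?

With no prior estimate, use p = 0.5, giving p(1−p) = 0.25.
n = z²·p(1−p)/E² = 1.751² × 0.2500 / 0.042² = 3.0660 × 0.2500 / 0.001764 ≈ 434.52.
Rounding up gives n = 435.

435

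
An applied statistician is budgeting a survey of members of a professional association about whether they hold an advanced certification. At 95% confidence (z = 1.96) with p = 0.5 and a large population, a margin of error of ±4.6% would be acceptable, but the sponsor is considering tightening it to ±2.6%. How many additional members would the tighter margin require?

At ±4.6%: n = 1.96² × 0.2500 / 0.046² ≈ 453.88 → 454.
At ±2.6%: n = 1.96² × 0.2500 / 0.026² ≈ 1420.71 → 1421.
Additional respondents: 1421 − 454 = 967.

967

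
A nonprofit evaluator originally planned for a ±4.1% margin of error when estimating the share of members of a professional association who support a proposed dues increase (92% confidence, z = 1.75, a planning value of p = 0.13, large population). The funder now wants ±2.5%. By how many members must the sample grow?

At ±4.1%: n = 1.75² × 0.1131 / 0.041² ≈ 206.05 → 207.
At ±2.5%: n = 1.75² × 0.1131 / 0.025² ≈ 554.19 → 555.
Additional respondents: 555 − 207 = 348.

348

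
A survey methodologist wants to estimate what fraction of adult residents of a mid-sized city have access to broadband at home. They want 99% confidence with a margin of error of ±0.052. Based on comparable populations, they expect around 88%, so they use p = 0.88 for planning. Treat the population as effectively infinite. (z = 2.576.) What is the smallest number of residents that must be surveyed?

260

With p = 0.88, p(1−p) = 0.1056.
n = z²·p(1−p)/E² = 2.576² × 0.1056 / 0.052² = 6.6358 × 0.1056 / 0.002704 ≈ 259.15.
Rounding up gives n = 260.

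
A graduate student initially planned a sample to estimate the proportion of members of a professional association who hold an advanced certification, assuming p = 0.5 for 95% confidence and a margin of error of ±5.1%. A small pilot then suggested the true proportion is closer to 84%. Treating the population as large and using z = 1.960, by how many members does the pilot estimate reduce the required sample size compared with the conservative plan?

171

Conservative (p = 0.5): n = 1.960² × 0.25 / 0.051² ≈ 369.24 → 370.
Using p = 0.84: p(1−p) = 0.1344, so n = 1.960² × 0.1344 / 0.051² ≈ 198.50 → 199.
Reduction: 370 − 199 = 171.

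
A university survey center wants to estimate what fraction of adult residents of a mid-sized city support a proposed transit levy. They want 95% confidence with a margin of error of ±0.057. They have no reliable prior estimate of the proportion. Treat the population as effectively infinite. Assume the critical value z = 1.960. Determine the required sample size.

With no prior estimate, use p = 0.5, giving p(1−p) = 0.25.
n = z²·p(1−p)/E² = 1.960² × 0.2500 / 0.057² = 3.8416 × 0.2500 / 0.003249 ≈ 295.60.
Rounding up gives n = 296.

296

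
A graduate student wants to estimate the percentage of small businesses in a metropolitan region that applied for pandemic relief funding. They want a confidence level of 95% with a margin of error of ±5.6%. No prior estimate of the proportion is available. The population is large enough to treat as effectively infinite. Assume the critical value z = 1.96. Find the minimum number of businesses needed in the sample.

With no prior estimate, use p = 0.5, giving p(1−p) = 0.25.
n = z²·p(1−p)/E² = 1.96² × 0.2500 / 0.056² = 3.8416 × 0.2500 / 0.003136 ≈ 306.25.
Rounding up gives n = 307.

307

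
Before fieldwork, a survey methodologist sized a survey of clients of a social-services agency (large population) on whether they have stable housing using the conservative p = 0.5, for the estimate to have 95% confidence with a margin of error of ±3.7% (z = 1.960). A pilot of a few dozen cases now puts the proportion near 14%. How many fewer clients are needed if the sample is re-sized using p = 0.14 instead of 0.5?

Conservative (p = 0.5): n = 1.960² × 0.25 / 0.037² ≈ 701.53 → 702.
Using p = 0.14: p(1−p) = 0.1204, so n = 1.960² × 0.1204 / 0.037² ≈ 337.86 → 338.
Reduction: 702 − 338 = 364.

364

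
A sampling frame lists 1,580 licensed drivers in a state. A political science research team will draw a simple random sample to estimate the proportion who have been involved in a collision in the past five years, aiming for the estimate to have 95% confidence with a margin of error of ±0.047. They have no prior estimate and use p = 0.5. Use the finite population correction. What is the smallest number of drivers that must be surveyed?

For 95% confidence, z = 1.96.
Unadjusted: n₀ = 1.96² × 0.50 × 0.50 / 0.047² ≈ 434.77, so n₀ = 435.
Finite population correction with N = 1,580: n = n₀ / (1 + (n₀−1)/N) = 435 / (1 + 434/1580) = 435 / 1.2747 ≈ 341.26.
Rounding up, n = 342.

342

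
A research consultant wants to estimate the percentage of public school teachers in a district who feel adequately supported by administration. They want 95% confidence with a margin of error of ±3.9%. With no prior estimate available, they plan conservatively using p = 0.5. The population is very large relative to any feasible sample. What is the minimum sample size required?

632

For 95% confidence, z = 1.960.
With p = 0.5, p(1−p) = 0.25.
n = z²·p(1−p)/E² = 1.960² × 0.2500 / 0.039² = 3.8416 × 0.2500 / 0.001521 ≈ 631.43.
Rounding up gives n = 632.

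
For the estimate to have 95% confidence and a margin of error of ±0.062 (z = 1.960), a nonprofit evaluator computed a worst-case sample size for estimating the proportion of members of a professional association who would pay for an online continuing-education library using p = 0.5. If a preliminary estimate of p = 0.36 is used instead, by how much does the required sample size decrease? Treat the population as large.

19

Conservative (p = 0.5): n = 1.960² × 0.25 / 0.062² ≈ 249.84 → 250.
Using p = 0.36: p(1−p) = 0.2304, so n = 1.960² × 0.2304 / 0.062² ≈ 230.26 → 231.
Reduction: 250 − 231 = 19.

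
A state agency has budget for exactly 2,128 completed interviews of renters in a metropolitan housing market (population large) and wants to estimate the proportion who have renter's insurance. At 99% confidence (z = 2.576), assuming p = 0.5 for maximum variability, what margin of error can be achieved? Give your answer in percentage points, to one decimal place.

SE(p̂) = √[p(1−p)/n] = √[0.2500/2128] = 0.01084.
E = z × SE = 2.576 × 0.01084 = 0.02792, or 2.8 percentage points.

2.8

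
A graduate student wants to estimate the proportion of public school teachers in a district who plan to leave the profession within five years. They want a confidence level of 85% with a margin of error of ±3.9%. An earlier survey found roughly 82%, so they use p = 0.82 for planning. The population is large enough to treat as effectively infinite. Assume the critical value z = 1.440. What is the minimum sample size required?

With p = 0.82, p(1−p) = 0.1476.
n = z²·p(1−p)/E² = 1.440² × 0.1476 / 0.039² = 2.0736 × 0.1476 / 0.001521 ≈ 201.23.
Rounding up gives n = 202.

202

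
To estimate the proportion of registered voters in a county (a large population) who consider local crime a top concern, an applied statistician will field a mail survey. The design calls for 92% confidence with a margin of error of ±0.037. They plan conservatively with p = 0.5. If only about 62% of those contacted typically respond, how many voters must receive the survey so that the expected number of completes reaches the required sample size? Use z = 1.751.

904

Completed interviews needed: n₀ = 1.751² × 0.2500 / 0.037² ≈ 559.90 → 560.
At a 62% response rate, contacts needed = 560 / 0.62 ≈ 903.23 → 904.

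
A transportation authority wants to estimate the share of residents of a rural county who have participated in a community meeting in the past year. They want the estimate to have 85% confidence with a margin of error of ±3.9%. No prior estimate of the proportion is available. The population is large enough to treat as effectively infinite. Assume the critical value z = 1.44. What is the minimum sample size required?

With no prior estimate, use p = 0.5, giving p(1−p) = 0.25.
n = z²·p(1−p)/E² = 1.44² × 0.2500 / 0.039² = 2.0736 × 0.2500 / 0.001521 ≈ 340.83.
Rounding up gives n = 341.

341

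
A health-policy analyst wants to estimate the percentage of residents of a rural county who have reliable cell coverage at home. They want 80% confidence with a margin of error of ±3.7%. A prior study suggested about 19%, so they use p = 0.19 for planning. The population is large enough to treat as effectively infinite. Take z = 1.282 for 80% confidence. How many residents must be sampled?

185

With p = 0.19, p(1−p) = 0.1539.
n = z²·p(1−p)/E² = 1.282² × 0.1539 / 0.037² = 1.6435 × 0.1539 / 0.001369 ≈ 184.76.
Rounding up gives n = 185.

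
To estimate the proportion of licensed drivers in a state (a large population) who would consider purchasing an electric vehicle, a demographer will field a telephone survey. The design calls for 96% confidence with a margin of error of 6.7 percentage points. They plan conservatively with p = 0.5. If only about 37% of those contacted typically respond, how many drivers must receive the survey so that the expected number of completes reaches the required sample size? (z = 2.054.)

636

Completed interviews needed: n₀ = 2.054² × 0.2500 / 0.067² ≈ 234.96 → 235.
At a 37% response rate, contacts needed = 235 / 0.37 ≈ 635.14 → 636.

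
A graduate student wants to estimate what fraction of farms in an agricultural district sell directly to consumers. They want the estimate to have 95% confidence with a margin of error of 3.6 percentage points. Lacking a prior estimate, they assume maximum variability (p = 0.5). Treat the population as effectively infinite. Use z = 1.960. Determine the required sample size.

742

With p = 0.5, p(1−p) = 0.25.
n = z²·p(1−p)/E² = 1.960² × 0.2500 / 0.036² = 3.8416 × 0.2500 / 0.001296 ≈ 741.05.
Rounding up gives n = 742.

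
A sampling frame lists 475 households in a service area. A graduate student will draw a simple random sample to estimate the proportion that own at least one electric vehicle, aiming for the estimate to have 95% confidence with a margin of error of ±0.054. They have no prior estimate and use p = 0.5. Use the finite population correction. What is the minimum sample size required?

For 95% confidence, z = 1.96.
Unadjusted: n₀ = 1.96² × 0.50 × 0.50 / 0.054² ≈ 329.36, so n₀ = 330.
Finite population correction with N = 475: n = n₀ / (1 + (n₀−1)/N) = 330 / (1 + 329/475) = 330 / 1.6926 ≈ 194.96.
Rounding up, n = 195.

195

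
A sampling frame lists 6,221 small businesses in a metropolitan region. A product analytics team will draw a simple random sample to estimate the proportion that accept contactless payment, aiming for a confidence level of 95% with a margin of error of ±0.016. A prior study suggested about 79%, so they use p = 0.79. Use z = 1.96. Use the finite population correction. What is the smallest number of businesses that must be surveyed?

1779

Unadjusted: n₀ = 1.96² × 0.79 × 0.21 / 0.016² ≈ 2489.54, so n₀ = 2490.
Finite population correction with N = 6,221: n = n₀ / (1 + (n₀−1)/N) = 2490 / (1 + 2489/6221) = 2490 / 1.4001 ≈ 1778.45.
Rounding up, n = 1779.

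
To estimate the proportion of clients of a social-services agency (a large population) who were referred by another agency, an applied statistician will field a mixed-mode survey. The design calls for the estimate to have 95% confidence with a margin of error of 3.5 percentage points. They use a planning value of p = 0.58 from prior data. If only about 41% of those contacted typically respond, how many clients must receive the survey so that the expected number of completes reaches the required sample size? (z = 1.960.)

1864

Completed interviews needed: n₀ = 1.960² × 0.2436 / 0.035² ≈ 763.93 → 764.
At a 41% response rate, contacts needed = 764 / 0.41 ≈ 1863.41 → 1864.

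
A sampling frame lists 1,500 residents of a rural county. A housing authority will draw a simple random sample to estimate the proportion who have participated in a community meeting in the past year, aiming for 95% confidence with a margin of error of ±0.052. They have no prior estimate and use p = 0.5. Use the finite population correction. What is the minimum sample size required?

288

For 95% confidence, z = 1.960.
Unadjusted: n₀ = 1.960² × 0.50 × 0.50 / 0.052² ≈ 355.18, so n₀ = 356.
Finite population correction with N = 1,500: n = n₀ / (1 + (n₀−1)/N) = 356 / (1 + 355/1500) = 356 / 1.2367 ≈ 287.87.
Rounding up, n = 288.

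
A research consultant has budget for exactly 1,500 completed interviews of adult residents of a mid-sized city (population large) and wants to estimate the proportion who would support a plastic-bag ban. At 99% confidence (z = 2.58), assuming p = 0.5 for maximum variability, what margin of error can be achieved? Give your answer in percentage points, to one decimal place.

SE(p̂) = √[p(1−p)/n] = √[0.2500/1500] = 0.01291.
E = z × SE = 2.58 × 0.01291 = 0.03331, or 3.3 percentage points.

3.3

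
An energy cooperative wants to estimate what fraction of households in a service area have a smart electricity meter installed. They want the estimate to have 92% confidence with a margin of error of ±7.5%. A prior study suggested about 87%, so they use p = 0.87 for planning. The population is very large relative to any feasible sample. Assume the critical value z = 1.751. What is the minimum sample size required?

With p = 0.87, p(1−p) = 0.1131.
n = z²·p(1−p)/E² = 1.751² × 0.1131 / 0.075² = 3.0660 × 0.1131 / 0.005625 ≈ 61.65.
Rounding up gives n = 62.

62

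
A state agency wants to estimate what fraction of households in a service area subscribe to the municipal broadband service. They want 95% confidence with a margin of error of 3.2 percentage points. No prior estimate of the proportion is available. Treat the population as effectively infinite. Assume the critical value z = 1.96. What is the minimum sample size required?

With no prior estimate, use p = 0.5, giving p(1−p) = 0.25.
n = z²·p(1−p)/E² = 1.96² × 0.2500 / 0.032² = 3.8416 × 0.2500 / 0.001024 ≈ 937.89.
Rounding up gives n = 938.

938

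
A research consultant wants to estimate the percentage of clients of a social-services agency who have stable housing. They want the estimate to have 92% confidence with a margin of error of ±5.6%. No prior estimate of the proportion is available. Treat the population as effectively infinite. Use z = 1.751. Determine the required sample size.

With no prior estimate, use p = 0.5, giving p(1−p) = 0.25.
n = z²·p(1−p)/E² = 1.751² × 0.2500 / 0.056² = 3.0660 × 0.2500 / 0.003136 ≈ 244.42.
Rounding up gives n = 245.

245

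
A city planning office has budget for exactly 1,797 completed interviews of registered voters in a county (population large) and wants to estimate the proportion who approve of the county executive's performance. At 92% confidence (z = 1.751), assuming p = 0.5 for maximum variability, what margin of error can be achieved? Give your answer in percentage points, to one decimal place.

2.1

SE(p̂) = √[p(1−p)/n] = √[0.2500/1797] = 0.01179.
E = z × SE = 1.751 × 0.01179 = 0.02065, or 2.1 percentage points.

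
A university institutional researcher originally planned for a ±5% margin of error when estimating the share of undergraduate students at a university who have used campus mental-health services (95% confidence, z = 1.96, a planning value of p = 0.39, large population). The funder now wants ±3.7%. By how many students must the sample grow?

302

At ±5%: n = 1.96² × 0.2379 / 0.050² ≈ 365.57 → 366.
At ±3.7%: n = 1.96² × 0.2379 / 0.037² ≈ 667.58 → 668.
Additional respondents: 668 − 366 = 302.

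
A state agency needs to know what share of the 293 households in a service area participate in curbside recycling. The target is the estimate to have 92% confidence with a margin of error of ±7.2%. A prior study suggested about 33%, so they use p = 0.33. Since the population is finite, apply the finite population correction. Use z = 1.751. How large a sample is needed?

Unadjusted: n₀ = 1.751² × 0.33 × 0.67 / 0.072² ≈ 130.77, so n₀ = 131.
Finite population correction with N = 293: n = n₀ / (1 + (n₀−1)/N) = 131 / (1 + 130/293) = 131 / 1.4437 ≈ 90.74.
Rounding up, n = 91.

91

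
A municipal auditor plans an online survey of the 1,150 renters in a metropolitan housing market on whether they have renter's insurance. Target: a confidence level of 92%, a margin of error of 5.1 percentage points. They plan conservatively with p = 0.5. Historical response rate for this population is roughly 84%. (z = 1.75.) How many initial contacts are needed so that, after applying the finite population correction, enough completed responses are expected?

Completed interviews needed (unadjusted): n₀ = 1.75² × 0.2500 / 0.051² ≈ 294.36 → 295.
FPC for N = 1,150: n = 295 / (1 + 294/1150) = 295 / 1.2557 ≈ 234.94 → 235.
At an 84% response rate, contacts needed = 235 / 0.84 ≈ 279.76 → 280.

280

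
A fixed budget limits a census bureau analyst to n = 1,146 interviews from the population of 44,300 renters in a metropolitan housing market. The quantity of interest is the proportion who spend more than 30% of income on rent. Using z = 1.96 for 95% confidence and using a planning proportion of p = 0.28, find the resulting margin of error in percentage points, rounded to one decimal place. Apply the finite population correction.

2.6

Finite-population factor: (N−n)/(N−1) = (44300−1146)/(44300−1) = 0.9742.
SE(p̂) = √[p(1−p)/n · (N−n)/(N−1)] = √[0.2016/1146 × 0.9742] = 0.01309.
E = z × SE = 1.96 × 0.01309 = 0.02566 ≈ 2.6 percentage points.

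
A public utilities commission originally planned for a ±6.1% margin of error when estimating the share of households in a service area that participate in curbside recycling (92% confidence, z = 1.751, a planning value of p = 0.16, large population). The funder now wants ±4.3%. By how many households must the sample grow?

112

At ±6.1%: n = 1.751² × 0.1344 / 0.061² ≈ 110.74 → 111.
At ±4.3%: n = 1.751² × 0.1344 / 0.043² ≈ 222.86 → 223.
Additional respondents: 223 − 111 = 112.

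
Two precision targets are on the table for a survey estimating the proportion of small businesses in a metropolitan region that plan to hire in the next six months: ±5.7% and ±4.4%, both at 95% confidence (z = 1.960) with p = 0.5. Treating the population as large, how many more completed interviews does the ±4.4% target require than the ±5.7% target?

At ±5.7%: n = 1.960² × 0.2500 / 0.057² ≈ 295.60 → 296.
At ±4.4%: n = 1.960² × 0.2500 / 0.044² ≈ 496.07 → 497.
Additional respondents: 497 − 296 = 201.

201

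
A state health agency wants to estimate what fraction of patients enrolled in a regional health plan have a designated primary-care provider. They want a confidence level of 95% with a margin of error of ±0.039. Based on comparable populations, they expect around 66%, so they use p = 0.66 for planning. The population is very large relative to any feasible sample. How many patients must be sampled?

For 95% confidence, z = 1.96.
With p = 0.66, p(1−p) = 0.2244.
n = z²·p(1−p)/E² = 1.96² × 0.2244 / 0.039² = 3.8416 × 0.2244 / 0.001521 ≈ 566.77.
Rounding up gives n = 567.

567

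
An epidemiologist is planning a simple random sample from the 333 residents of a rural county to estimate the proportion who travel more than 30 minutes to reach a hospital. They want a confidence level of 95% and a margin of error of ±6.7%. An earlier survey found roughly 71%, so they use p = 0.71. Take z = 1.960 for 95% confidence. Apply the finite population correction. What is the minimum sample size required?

Unadjusted: n₀ = 1.960² × 0.71 × 0.29 / 0.067² ≈ 176.21, so n₀ = 177.
Finite population correction with N = 333: n = n₀ / (1 + (n₀−1)/N) = 177 / (1 + 176/333) = 177 / 1.5285 ≈ 115.80.
Rounding up, n = 116.

116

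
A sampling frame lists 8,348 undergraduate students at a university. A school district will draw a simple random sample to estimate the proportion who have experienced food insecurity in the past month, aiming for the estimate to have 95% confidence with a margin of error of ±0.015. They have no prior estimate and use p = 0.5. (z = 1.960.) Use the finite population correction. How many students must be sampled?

2825

Unadjusted: n₀ = 1.960² × 0.50 × 0.50 / 0.015² ≈ 4268.44, so n₀ = 4269.
Finite population correction with N = 8,348: n = n₀ / (1 + (n₀−1)/N) = 4269 / (1 + 4268/8348) = 4269 / 1.5113 ≈ 2824.79.
Rounding up, n = 2825.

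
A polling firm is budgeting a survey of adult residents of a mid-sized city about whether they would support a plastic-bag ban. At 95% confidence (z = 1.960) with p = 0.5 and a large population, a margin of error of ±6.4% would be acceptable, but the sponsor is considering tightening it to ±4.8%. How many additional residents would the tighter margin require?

At ±6.4%: n = 1.960² × 0.2500 / 0.064² ≈ 234.47 → 235.
At ±4.8%: n = 1.960² × 0.2500 / 0.048² ≈ 416.84 → 417.
Additional respondents: 417 − 235 = 182.

182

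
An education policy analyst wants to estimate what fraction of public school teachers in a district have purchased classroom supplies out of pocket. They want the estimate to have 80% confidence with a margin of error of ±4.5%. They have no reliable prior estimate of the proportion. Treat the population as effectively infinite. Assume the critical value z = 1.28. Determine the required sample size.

203

With no prior estimate, use p = 0.5, giving p(1−p) = 0.25.
n = z²·p(1−p)/E² = 1.28² × 0.2500 / 0.045² = 1.6384 × 0.2500 / 0.002025 ≈ 202.27.
Rounding up gives n = 203.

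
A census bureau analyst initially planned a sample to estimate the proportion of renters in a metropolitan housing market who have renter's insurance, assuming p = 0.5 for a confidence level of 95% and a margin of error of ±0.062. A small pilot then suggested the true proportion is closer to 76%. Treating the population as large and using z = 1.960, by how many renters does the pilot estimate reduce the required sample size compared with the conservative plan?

67

Conservative (p = 0.5): n = 1.960² × 0.25 / 0.062² ≈ 249.84 → 250.
Using p = 0.76: p(1−p) = 0.1824, so n = 1.960² × 0.1824 / 0.062² ≈ 182.29 → 183.
Reduction: 250 − 183 = 67.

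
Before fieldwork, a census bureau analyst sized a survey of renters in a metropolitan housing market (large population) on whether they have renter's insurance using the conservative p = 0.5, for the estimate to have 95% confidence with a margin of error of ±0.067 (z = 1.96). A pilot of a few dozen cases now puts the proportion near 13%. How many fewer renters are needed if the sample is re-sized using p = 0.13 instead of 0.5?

Conservative (p = 0.5): n = 1.96² × 0.25 / 0.067² ≈ 213.95 → 214.
Using p = 0.13: p(1−p) = 0.1131, so n = 1.96² × 0.1131 / 0.067² ≈ 96.79 → 97.
Reduction: 214 − 97 = 117.

117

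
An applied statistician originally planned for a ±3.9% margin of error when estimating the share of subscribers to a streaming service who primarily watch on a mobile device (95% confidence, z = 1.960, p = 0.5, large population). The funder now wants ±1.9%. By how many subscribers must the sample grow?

2029

At ±3.9%: n = 1.960² × 0.2500 / 0.039² ≈ 631.43 → 632.
At ±1.9%: n = 1.960² × 0.2500 / 0.019² ≈ 2660.39 → 2661.
Additional respondents: 2661 − 632 = 2029.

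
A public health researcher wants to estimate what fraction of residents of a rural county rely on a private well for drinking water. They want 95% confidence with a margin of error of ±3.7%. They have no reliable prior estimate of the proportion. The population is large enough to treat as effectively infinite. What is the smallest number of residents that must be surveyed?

For 95% confidence, z = 1.960.
With no prior estimate, use p = 0.5, giving p(1−p) = 0.25.
n = z²·p(1−p)/E² = 1.960² × 0.2500 / 0.037² = 3.8416 × 0.2500 / 0.001369 ≈ 701.53.
Rounding up gives n = 702.

702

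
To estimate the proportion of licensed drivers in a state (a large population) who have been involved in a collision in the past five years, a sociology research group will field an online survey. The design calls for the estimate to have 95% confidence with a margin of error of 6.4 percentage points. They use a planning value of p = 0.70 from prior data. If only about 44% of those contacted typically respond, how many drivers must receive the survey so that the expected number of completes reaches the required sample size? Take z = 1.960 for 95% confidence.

448

Completed interviews needed: n₀ = 1.960² × 0.2100 / 0.064² ≈ 196.96 → 197.
At a 44% response rate, contacts needed = 197 / 0.44 ≈ 447.73 → 448.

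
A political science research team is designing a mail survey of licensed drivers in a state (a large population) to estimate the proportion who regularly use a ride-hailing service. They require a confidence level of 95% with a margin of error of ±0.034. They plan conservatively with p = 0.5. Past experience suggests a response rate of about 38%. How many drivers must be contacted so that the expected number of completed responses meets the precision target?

For 95% confidence, z = 1.960.
Completed interviews needed: n₀ = 1.960² × 0.2500 / 0.034² ≈ 830.80 → 831.
At a 38% response rate, contacts needed = 831 / 0.38 ≈ 2186.84 → 2187.

2187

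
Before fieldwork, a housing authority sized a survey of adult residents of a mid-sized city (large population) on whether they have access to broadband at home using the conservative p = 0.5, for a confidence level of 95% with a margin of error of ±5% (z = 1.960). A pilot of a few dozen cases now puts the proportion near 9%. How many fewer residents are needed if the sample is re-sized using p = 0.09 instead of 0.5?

Conservative (p = 0.5): n = 1.960² × 0.25 / 0.050² ≈ 384.16 → 385.
Using p = 0.09: p(1−p) = 0.0819, so n = 1.960² × 0.0819 / 0.050² ≈ 125.85 → 126.
Reduction: 385 − 126 = 259.

259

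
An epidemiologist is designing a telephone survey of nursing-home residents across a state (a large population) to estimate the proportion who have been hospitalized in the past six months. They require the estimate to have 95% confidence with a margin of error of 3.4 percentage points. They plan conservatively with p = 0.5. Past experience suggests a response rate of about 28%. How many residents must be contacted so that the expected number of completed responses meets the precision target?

For 95% confidence, z = 1.960.
Completed interviews needed: n₀ = 1.960² × 0.2500 / 0.034² ≈ 830.80 → 831.
At a 28% response rate, contacts needed = 831 / 0.28 ≈ 2967.86 → 2968.

2968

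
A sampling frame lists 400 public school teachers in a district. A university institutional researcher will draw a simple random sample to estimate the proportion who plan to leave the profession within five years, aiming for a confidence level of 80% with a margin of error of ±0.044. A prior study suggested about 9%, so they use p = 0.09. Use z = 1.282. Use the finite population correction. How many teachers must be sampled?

Unadjusted: n₀ = 1.282² × 0.09 × 0.91 / 0.044² ≈ 69.53, so n₀ = 70.
Finite population correction with N = 400: n = n₀ / (1 + (n₀−1)/N) = 70 / (1 + 69/400) = 70 / 1.1725 ≈ 59.70.
Rounding up, n = 60.

60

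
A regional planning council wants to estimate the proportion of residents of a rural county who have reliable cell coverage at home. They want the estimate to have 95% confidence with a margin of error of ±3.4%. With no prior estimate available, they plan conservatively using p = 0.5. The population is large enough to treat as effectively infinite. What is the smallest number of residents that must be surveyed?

831

For 95% confidence, z = 1.96.
With p = 0.5, p(1−p) = 0.25.
n = z²·p(1−p)/E² = 1.96² × 0.2500 / 0.034² = 3.8416 × 0.2500 / 0.001156 ≈ 830.80.
Rounding up gives n = 831.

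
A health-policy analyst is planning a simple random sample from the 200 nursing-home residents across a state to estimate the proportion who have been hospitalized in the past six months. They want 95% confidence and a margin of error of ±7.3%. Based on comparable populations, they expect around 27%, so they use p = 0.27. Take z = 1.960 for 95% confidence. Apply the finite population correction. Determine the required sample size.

Unadjusted: n₀ = 1.960² × 0.27 × 0.73 / 0.073² ≈ 142.09, so n₀ = 143.
Finite population correction with N = 200: n = n₀ / (1 + (n₀−1)/N) = 143 / (1 + 142/200) = 143 / 1.7100 ≈ 83.63.
Rounding up, n = 84.

84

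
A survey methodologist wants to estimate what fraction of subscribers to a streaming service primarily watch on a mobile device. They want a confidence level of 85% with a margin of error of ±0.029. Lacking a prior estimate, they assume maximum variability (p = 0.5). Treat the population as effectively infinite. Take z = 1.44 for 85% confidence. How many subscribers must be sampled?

With p = 0.5, p(1−p) = 0.25.
n = z²·p(1−p)/E² = 1.44² × 0.2500 / 0.029² = 2.0736 × 0.2500 / 0.000841 ≈ 616.41.
Rounding up gives n = 617.

617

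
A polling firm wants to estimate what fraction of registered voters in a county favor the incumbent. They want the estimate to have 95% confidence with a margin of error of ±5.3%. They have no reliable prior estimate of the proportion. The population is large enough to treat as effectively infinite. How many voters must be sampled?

342

For 95% confidence, z = 1.960.
With no prior estimate, use p = 0.5, giving p(1−p) = 0.25.
n = z²·p(1−p)/E² = 1.960² × 0.2500 / 0.053² = 3.8416 × 0.2500 / 0.002809 ≈ 341.90.
Rounding up gives n = 342.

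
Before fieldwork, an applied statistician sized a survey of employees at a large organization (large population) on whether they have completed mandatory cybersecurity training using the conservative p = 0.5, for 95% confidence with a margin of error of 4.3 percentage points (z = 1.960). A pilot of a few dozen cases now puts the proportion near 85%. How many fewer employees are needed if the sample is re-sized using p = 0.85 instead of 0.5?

255

Conservative (p = 0.5): n = 1.960² × 0.25 / 0.043² ≈ 519.42 → 520.
Using p = 0.85: p(1−p) = 0.1275, so n = 1.960² × 0.1275 / 0.043² ≈ 264.90 → 265.
Reduction: 520 − 265 = 255.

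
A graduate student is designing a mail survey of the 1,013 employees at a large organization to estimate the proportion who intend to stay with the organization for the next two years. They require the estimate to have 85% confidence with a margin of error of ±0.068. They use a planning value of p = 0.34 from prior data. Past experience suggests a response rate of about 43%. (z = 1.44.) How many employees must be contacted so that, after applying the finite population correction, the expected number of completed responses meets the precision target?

214

Completed interviews needed (unadjusted): n₀ = 1.44² × 0.2244 / 0.068² ≈ 100.63 → 101.
FPC for N = 1,013: n = 101 / (1 + 100/1013) = 101 / 1.0987 ≈ 91.93 → 92.
At a 43% response rate, contacts needed = 92 / 0.43 ≈ 213.95 → 214.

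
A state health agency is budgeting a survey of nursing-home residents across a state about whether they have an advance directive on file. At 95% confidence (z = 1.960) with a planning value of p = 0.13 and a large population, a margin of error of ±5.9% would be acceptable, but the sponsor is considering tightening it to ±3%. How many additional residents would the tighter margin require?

At ±5.9%: n = 1.960² × 0.1131 / 0.059² ≈ 124.82 → 125.
At ±3%: n = 1.960² × 0.1131 / 0.030² ≈ 482.76 → 483.
Additional respondents: 483 − 125 = 358.

358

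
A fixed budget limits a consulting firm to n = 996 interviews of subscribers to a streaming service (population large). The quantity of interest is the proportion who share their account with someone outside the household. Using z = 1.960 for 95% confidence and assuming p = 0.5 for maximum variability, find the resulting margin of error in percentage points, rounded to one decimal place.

3.1

SE(p̂) = √[p(1−p)/n] = √[0.2500/996] = 0.01584.
E = z × SE = 1.960 × 0.01584 = 0.03105, or 3.1 percentage points.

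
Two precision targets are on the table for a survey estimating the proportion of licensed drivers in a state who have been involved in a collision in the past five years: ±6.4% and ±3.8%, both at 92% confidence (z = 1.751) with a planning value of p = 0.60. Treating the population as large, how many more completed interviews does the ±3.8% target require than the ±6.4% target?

At ±6.4%: n = 1.751² × 0.2400 / 0.064² ≈ 179.65 → 180.
At ±3.8%: n = 1.751² × 0.2400 / 0.038² ≈ 509.58 → 510.
Additional respondents: 510 − 180 = 330.

330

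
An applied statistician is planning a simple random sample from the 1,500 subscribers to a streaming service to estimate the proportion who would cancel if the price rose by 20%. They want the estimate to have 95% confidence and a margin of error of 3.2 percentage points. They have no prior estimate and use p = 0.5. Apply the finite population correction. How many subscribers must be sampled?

578

For 95% confidence, z = 1.960.
Unadjusted: n₀ = 1.960² × 0.50 × 0.50 / 0.032² ≈ 937.89, so n₀ = 938.
Finite population correction with N = 1,500: n = n₀ / (1 + (n₀−1)/N) = 938 / (1 + 937/1500) = 938 / 1.6247 ≈ 577.35.
Rounding up, n = 578.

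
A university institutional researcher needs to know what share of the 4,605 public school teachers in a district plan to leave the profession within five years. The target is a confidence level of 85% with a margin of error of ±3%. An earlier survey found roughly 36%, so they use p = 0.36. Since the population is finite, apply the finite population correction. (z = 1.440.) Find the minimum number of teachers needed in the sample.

Unadjusted: n₀ = 1.440² × 0.36 × 0.64 / 0.030² ≈ 530.84, so n₀ = 531.
Finite population correction with N = 4,605: n = n₀ / (1 + (n₀−1)/N) = 531 / (1 + 530/4605) = 531 / 1.1151 ≈ 476.19.
Rounding up, n = 477.

477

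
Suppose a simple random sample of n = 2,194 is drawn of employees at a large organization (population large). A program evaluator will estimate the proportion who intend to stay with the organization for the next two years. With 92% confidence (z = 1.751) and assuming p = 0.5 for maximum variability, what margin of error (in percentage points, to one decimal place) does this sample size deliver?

1.9

SE(p̂) = √[p(1−p)/n] = √[0.2500/2194] = 0.01067.
E = z × SE = 1.751 × 0.01067 = 0.01869, or 1.9 percentage points.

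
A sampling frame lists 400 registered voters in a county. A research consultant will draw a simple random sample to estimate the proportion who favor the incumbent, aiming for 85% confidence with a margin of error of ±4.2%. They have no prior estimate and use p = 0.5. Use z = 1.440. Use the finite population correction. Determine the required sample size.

170

Unadjusted: n₀ = 1.440² × 0.50 × 0.50 / 0.042² ≈ 293.88, so n₀ = 294.
Finite population correction with N = 400: n = n₀ / (1 + (n₀−1)/N) = 294 / (1 + 293/400) = 294 / 1.7325 ≈ 169.70.
Rounding up, n = 170.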